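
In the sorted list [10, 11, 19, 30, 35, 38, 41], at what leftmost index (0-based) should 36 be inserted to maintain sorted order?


List is sorted: [10, 11, 19, 30, 35, 38, 41]
We need the leftmost position where 36 can be inserted, i.e. the first index whose element is >= 36 (or the end of the list if none is).
Binary search with low=0, high=7 (0-based indices):
  low=0, high=7, mid=3: a[3]=30 < 36, so low = 4
  low=4, high=7, mid=5: a[5]=38 >= 36, so high = 5
  low=4, high=5, mid=4: a[4]=35 < 36, so low = 5
Now low = high = 5, so the insertion index is 5.
Final answer: 5


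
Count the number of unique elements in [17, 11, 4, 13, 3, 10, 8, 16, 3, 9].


List all unique values:
Distinct values: [3, 4, 8, 9, 10, 11, 13, 16, 17]
Count = 9
Final answer: 9


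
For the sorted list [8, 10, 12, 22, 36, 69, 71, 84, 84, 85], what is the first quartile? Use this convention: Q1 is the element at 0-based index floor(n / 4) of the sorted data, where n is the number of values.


The list has n = 10 elements.
Q1 index = floor(10 / 4) = floor(2.5) = 2
Counting from index 0 in the sorted data, the element at index 2 is 12.
Final answer: 12


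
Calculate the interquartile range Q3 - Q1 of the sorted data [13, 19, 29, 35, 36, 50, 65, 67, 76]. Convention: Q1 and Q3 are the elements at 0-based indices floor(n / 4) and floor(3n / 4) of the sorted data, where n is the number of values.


The data has n = 9 elements.
Q1 index = floor(9 / 4) = floor(2.25) = 2; Q3 index = floor(3 * 9 / 4) = floor(6.75) = 6
Q1 = element at index 2 = 29
Q3 = element at index 6 = 65
IQR = 65 - 29 = 36
Final answer: 36


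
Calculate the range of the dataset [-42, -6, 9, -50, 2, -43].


Maximum value: 9
Minimum value: -50
Range = 9 - (-50) = 59
Final answer: 59


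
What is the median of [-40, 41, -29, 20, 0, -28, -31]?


First, sort the list: [-40, -31, -29, -28, 0, 20, 41]
The list has 7 elements (odd count).
The middle index is 3 (0-based), and the element there is -28.
Final answer: -28


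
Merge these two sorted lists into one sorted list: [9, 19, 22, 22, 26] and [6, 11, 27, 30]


List A: [9, 19, 22, 22, 26]
List B: [6, 11, 27, 30]
Repeatedly compare the front elements and take the smaller:
  9 vs 6 -> take 6
  9 vs 11 -> take 9
  19 vs 11 -> take 11
  19 vs 27 -> take 19
  22 vs 27 -> take 22
  22 vs 27 -> take 22
  26 vs 27 -> take 26
  A is exhausted; append the rest of B: [27, 30]
Final answer: [6, 9, 11, 19, 22, 22, 26, 27, 30]


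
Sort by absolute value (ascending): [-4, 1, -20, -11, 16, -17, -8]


Compute absolute values:
  |-4| = 4
  |1| = 1
  |-20| = 20
  |-11| = 11
  |16| = 16
  |-17| = 17
  |-8| = 8
Absolute values in increasing order: 1 < 4 < 8 < 11 < 16 < 17 < 20
Listing the original numbers in that order gives the answer.
Final answer: [1, -4, -8, -11, 16, -17, -20]


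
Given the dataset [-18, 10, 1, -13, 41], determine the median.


First, sort the list: [-18, -13, 1, 10, 41]
The list has 5 elements (odd count).
The middle index is 2 (0-based), and the element there is 1.
Final answer: 1


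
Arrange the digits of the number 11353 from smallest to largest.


The number 11353 has digits: 1, 1, 3, 5, 3
Sorted: 1, 1, 3, 3, 5
Joining the sorted digits gives the result.
Final answer: 11335


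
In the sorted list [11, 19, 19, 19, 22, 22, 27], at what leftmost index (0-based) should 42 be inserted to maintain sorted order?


List is sorted: [11, 19, 19, 19, 22, 22, 27]
We need the leftmost position where 42 can be inserted, i.e. the first index whose element is >= 42 (or the end of the list if none is).
Binary search with low=0, high=7 (0-based indices):
  low=0, high=7, mid=3: a[3]=19 < 42, so low = 4
  low=4, high=7, mid=5: a[5]=22 < 42, so low = 6
  low=6, high=7, mid=6: a[6]=27 < 42, so low = 7
Now low = high = 7, so the insertion index is 7.
Final answer: 7


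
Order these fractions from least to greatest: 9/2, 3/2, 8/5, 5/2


Convert to decimal for comparison:
  9/2 = 4.5
  3/2 = 1.5
  8/5 = 1.6
  5/2 = 2.5
Decimals in increasing order: 1.5 < 1.6 < 2.5 < 4.5
Writing each back as its fraction gives the sorted order.
Final answer: 3/2, 8/5, 5/2, 9/2


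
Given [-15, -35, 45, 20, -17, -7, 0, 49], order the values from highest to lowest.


Original list: [-15, -35, 45, 20, -17, -7, 0, 49]
Repeatedly take the largest remaining element:
  Remaining [-15, -35, 45, 20, -17, -7, 0, 49] -> largest is 49
  Remaining [-15, -35, 45, 20, -17, -7, 0] -> largest is 45
  Remaining [-15, -35, 20, -17, -7, 0] -> largest is 20
  Remaining [-15, -35, -17, -7, 0] -> largest is 0
  Remaining [-15, -35, -17, -7] -> largest is -7
  Remaining [-15, -35, -17] -> largest is -15
  Remaining [-35, -17] -> largest is -17
  Remaining [-35] -> largest is -35
Collecting the picks in order gives the descending list.
Final answer: [49, 45, 20, 0, -7, -15, -17, -35]


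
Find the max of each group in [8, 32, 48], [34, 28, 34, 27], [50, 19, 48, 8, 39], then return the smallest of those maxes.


Find max of each group:
  Group 1: [8, 32, 48] -> max = 48
  Group 2: [34, 28, 34, 27] -> max = 34
  Group 3: [50, 19, 48, 8, 39] -> max = 50
Maxes: [48, 34, 50]
Minimum of maxes = 34
Final answer: 34


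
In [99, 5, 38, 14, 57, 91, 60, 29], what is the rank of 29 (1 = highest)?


Sort descending: [99, 91, 60, 57, 38, 29, 14, 5]
Find 29 in the sorted list.
29 is at position 6.
Final answer: 6


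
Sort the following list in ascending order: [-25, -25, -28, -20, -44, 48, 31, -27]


Original list: [-25, -25, -28, -20, -44, 48, 31, -27]
Repeatedly take the smallest remaining element:
  Remaining [-25, -25, -28, -20, -44, 48, 31, -27] -> smallest is -44
  Remaining [-25, -25, -28, -20, 48, 31, -27] -> smallest is -28
  Remaining [-25, -25, -20, 48, 31, -27] -> smallest is -27
  Remaining [-25, -25, -20, 48, 31] -> smallest is -25
  Remaining [-25, -20, 48, 31] -> smallest is -25
  Remaining [-20, 48, 31] -> smallest is -20
  Remaining [48, 31] -> smallest is 31
  Remaining [48] -> smallest is 48
Collecting the picks in order gives the sorted list.
Final answer: [-44, -28, -27, -25, -25, -20, 31, 48]


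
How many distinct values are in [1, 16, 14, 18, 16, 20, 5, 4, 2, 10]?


List all unique values:
Distinct values: [1, 2, 4, 5, 10, 14, 16, 18, 20]
Count = 9
Final answer: 9


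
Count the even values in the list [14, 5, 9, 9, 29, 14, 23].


Check each element:
  14 is even
  5 is odd
  9 is odd
  9 is odd
  29 is odd
  14 is even
  23 is odd
Evens: [14, 14]
Count of evens = 2
Final answer: 2


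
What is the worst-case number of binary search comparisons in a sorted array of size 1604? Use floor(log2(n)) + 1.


Binary search halves the search space each step.
Maximum comparisons = floor(log2(1604)) + 1
log2(1604) = 10.6475
floor(log2(1604)) = 10, so 10 + 1 = 11
Final answer: 11


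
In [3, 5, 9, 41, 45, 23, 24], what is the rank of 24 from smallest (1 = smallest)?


Sort ascending: [3, 5, 9, 23, 24, 41, 45]
Find 24 in the sorted list.
24 is at position 5 (1-indexed).
Final answer: 5


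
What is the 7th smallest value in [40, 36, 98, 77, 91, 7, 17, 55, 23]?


Sort ascending: [7, 17, 23, 36, 40, 55, 77, 91, 98]
The 7th element (1-indexed) is at index 6.
Value = 77
Final answer: 77


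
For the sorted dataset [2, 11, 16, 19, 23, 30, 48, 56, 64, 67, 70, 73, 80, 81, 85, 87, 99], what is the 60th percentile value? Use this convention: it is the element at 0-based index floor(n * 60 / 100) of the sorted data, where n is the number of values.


The dataset has n = 17 elements.
Index = floor(17 * 60 / 100) = floor(1020 / 100) = floor(10.2) = 10
Counting from index 0 in the sorted data, the element at index 10 is 70.
Final answer: 70


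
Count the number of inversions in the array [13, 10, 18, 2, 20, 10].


For each element, count the later elements that are smaller than it:
  13 (index 0): smaller elements after it = [10, 2, 10] -> 3
  10 (index 1): smaller elements after it = [2] -> 1
  18 (index 2): smaller elements after it = [2, 10] -> 2
  2 (index 3): smaller elements after it = [] -> 0
  20 (index 4): smaller elements after it = [10] -> 1
Total inversions = 3 + 1 + 2 + 0 + 1 = 7
Final answer: 7


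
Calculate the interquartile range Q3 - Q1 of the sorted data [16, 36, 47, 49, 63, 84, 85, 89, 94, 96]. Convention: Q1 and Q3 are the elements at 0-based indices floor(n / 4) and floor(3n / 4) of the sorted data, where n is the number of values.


The data has n = 10 elements.
Q1 index = floor(10 / 4) = floor(2.5) = 2; Q3 index = floor(3 * 10 / 4) = floor(7.5) = 7
Q1 = element at index 2 = 47
Q3 = element at index 7 = 89
IQR = 89 - 47 = 42
Final answer: 42


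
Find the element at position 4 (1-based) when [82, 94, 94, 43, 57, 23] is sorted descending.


Sort descending: [94, 94, 82, 57, 43, 23]
The 4th element (1-indexed) is at index 3.
Value = 57
Final answer: 57


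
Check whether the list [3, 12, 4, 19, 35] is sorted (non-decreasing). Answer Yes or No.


Check consecutive pairs:
  3 <= 12? True
  12 <= 4? False
  4 <= 19? True
  19 <= 35? True
1 consecutive pair(s) are out of order, so the list is not sorted.
Final answer: No


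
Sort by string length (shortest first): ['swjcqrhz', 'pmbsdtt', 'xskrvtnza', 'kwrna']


Compute lengths:
  'swjcqrhz' has length 8
  'pmbsdtt' has length 7
  'xskrvtnza' has length 9
  'kwrna' has length 5
Lengths in increasing order: 5 < 7 < 8 < 9
Listing the words in that order gives the answer.
Final answer: ['kwrna', 'pmbsdtt', 'swjcqrhz', 'xskrvtnza']


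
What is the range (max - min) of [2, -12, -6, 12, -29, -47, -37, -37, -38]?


Maximum value: 12
Minimum value: -47
Range = 12 - (-47) = 59
Final answer: 59


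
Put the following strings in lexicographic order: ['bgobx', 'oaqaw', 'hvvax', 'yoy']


Compare strings character by character (the first differing letter decides):
  'bgobx' < 'hvvax' since 'b' < 'h' at position 1
  'hvvax' < 'oaqaw' since 'h' < 'o' at position 1
  'oaqaw' < 'yoy' since 'o' < 'y' at position 1
Chaining these comparisons gives the alphabetical order.
Final answer: ['bgobx', 'hvvax', 'oaqaw', 'yoy']


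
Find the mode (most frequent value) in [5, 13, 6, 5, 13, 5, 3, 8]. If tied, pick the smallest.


Count the frequency of each value:
  3 appears 1 time(s)
  5 appears 3 time(s)
  6 appears 1 time(s)
  8 appears 1 time(s)
  13 appears 2 time(s)
Maximum frequency is 3.
Only 5 reaches that frequency, so it is the mode.
Final answer: 5


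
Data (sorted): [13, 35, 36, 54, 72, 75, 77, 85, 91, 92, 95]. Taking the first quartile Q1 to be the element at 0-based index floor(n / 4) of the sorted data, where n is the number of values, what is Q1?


The list has n = 11 elements.
Q1 index = floor(11 / 4) = floor(2.75) = 2
Counting from index 0 in the sorted data, the element at index 2 is 36.
Final answer: 36


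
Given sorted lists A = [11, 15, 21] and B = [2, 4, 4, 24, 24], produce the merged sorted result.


List A: [11, 15, 21]
List B: [2, 4, 4, 24, 24]
Repeatedly compare the front elements and take the smaller:
  11 vs 2 -> take 2
  11 vs 4 -> take 4
  11 vs 4 -> take 4
  11 vs 24 -> take 11
  15 vs 24 -> take 15
  21 vs 24 -> take 21
  A is exhausted; append the rest of B: [24, 24]
Final answer: [2, 4, 4, 11, 15, 21, 24, 24]


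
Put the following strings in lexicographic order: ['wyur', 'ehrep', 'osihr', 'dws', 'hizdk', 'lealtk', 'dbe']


Compare strings character by character (the first differing letter decides):
  'dbe' < 'dws' since 'b' < 'w' at position 2
  'dws' < 'ehrep' since 'd' < 'e' at position 1
  'ehrep' < 'hizdk' since 'e' < 'h' at position 1
  'hizdk' < 'lealtk' since 'h' < 'l' at position 1
  'lealtk' < 'osihr' since 'l' < 'o' at position 1
  'osihr' < 'wyur' since 'o' < 'w' at position 1
Chaining these comparisons gives the alphabetical order.
Final answer: ['dbe', 'dws', 'ehrep', 'hizdk', 'lealtk', 'osihr', 'wyur']


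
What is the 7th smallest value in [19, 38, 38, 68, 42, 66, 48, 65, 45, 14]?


Sort ascending: [14, 19, 38, 38, 42, 45, 48, 65, 66, 68]
The 7th element (1-indexed) is at index 6.
Value = 48
Final answer: 48


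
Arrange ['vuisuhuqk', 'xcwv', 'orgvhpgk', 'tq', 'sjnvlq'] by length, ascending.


Compute lengths:
  'vuisuhuqk' has length 9
  'xcwv' has length 4
  'orgvhpgk' has length 8
  'tq' has length 2
  'sjnvlq' has length 6
Lengths in increasing order: 2 < 4 < 6 < 8 < 9
Listing the words in that order gives the answer.
Final answer: ['tq', 'xcwv', 'sjnvlq', 'orgvhpgk', 'vuisuhuqk']


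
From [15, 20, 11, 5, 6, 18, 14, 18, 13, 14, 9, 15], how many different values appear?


List all unique values:
Distinct values: [5, 6, 9, 11, 13, 14, 15, 18, 20]
Count = 9
Final answer: 9


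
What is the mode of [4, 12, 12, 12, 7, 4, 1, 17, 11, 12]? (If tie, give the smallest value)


Count the frequency of each value:
  1 appears 1 time(s)
  4 appears 2 time(s)
  7 appears 1 time(s)
  11 appears 1 time(s)
  12 appears 4 time(s)
  17 appears 1 time(s)
Maximum frequency is 4.
Only 12 reaches that frequency, so it is the mode.
Final answer: 12


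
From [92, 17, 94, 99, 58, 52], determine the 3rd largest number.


Sort descending: [99, 94, 92, 58, 52, 17]
The 3rd element (1-indexed) is at index 2.
Value = 92
Final answer: 92


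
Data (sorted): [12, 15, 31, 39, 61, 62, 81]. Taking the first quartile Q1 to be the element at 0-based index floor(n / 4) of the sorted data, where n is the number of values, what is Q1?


The list has n = 7 elements.
Q1 index = floor(7 / 4) = floor(1.75) = 1
Counting from index 0 in the sorted data, the element at index 1 is 15.
Final answer: 15


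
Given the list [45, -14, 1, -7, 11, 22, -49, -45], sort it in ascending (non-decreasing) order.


Original list: [45, -14, 1, -7, 11, 22, -49, -45]
Repeatedly take the smallest remaining element:
  Remaining [45, -14, 1, -7, 11, 22, -49, -45] -> smallest is -49
  Remaining [45, -14, 1, -7, 11, 22, -45] -> smallest is -45
  Remaining [45, -14, 1, -7, 11, 22] -> smallest is -14
  Remaining [45, 1, -7, 11, 22] -> smallest is -7
  Remaining [45, 1, 11, 22] -> smallest is 1
  Remaining [45, 11, 22] -> smallest is 11
  Remaining [45, 22] -> smallest is 22
  Remaining [45] -> smallest is 45
Collecting the picks in order gives the sorted list.
Final answer: [-49, -45, -14, -7, 1, 11, 22, 45]


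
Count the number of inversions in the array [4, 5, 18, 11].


For each element, count the later elements that are smaller than it:
  4 (index 0): smaller elements after it = [] -> 0
  5 (index 1): smaller elements after it = [] -> 0
  18 (index 2): smaller elements after it = [11] -> 1
Total inversions = 0 + 0 + 1 = 1
Final answer: 1


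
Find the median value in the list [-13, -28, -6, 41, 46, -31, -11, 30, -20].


First, sort the list: [-31, -28, -20, -13, -11, -6, 30, 41, 46]
The list has 9 elements (odd count).
The middle index is 4 (0-based), and the element there is -11.
Final answer: -11


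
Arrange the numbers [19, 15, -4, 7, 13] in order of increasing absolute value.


Compute absolute values:
  |19| = 19
  |15| = 15
  |-4| = 4
  |7| = 7
  |13| = 13
Absolute values in increasing order: 4 < 7 < 13 < 15 < 19
Listing the original numbers in that order gives the answer.
Final answer: [-4, 7, 13, 15, 19]


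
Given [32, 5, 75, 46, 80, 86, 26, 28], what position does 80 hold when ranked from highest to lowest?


Sort descending: [86, 80, 75, 46, 32, 28, 26, 5]
Find 80 in the sorted list.
80 is at position 2.
Final answer: 2


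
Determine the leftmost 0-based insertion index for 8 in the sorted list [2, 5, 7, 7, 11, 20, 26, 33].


List is sorted: [2, 5, 7, 7, 11, 20, 26, 33]
We need the leftmost position where 8 can be inserted, i.e. the first index whose element is >= 8 (or the end of the list if none is).
Binary search with low=0, high=8 (0-based indices):
  low=0, high=8, mid=4: a[4]=11 >= 8, so high = 4
  low=0, high=4, mid=2: a[2]=7 < 8, so low = 3
  low=3, high=4, mid=3: a[3]=7 < 8, so low = 4
Now low = high = 4, so the insertion index is 4.
Final answer: 4


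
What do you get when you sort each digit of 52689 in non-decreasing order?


The number 52689 has digits: 5, 2, 6, 8, 9
Sorted: 2, 5, 6, 8, 9
Joining the sorted digits gives the result.
Final answer: 25689


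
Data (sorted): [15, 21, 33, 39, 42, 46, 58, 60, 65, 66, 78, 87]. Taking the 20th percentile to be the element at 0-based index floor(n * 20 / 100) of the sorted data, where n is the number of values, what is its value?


The dataset has n = 12 elements.
Index = floor(12 * 20 / 100) = floor(240 / 100) = floor(2.4) = 2
Counting from index 0 in the sorted data, the element at index 2 is 33.
Final answer: 33


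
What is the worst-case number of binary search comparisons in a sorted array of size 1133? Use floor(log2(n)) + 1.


Binary search halves the search space each step.
Maximum comparisons = floor(log2(1133)) + 1
log2(1133) = 10.1459
floor(log2(1133)) = 10, so 10 + 1 = 11
Final answer: 11


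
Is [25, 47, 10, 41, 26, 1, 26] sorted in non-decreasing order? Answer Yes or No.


Check consecutive pairs:
  25 <= 47? True
  47 <= 10? False
  10 <= 41? True
  41 <= 26? False
  26 <= 1? False
  1 <= 26? True
3 consecutive pair(s) are out of order, so the list is not sorted.
Final answer: No


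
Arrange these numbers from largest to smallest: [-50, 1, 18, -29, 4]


Original list: [-50, 1, 18, -29, 4]
Repeatedly take the largest remaining element:
  Remaining [-50, 1, 18, -29, 4] -> largest is 18
  Remaining [-50, 1, -29, 4] -> largest is 4
  Remaining [-50, 1, -29] -> largest is 1
  Remaining [-50, -29] -> largest is -29
  Remaining [-50] -> largest is -50
Collecting the picks in order gives the descending list.
Final answer: [18, 4, 1, -29, -50]


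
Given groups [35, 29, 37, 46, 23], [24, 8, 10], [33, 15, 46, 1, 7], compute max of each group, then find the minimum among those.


Find max of each group:
  Group 1: [35, 29, 37, 46, 23] -> max = 46
  Group 2: [24, 8, 10] -> max = 24
  Group 3: [33, 15, 46, 1, 7] -> max = 46
Maxes: [46, 24, 46]
Minimum of maxes = 24
Final answer: 24


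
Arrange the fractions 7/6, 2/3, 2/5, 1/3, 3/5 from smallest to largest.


Convert to decimal for comparison:
  7/6 = 1.1667
  2/3 = 0.6667
  2/5 = 0.4
  1/3 = 0.3333
  3/5 = 0.6
Decimals in increasing order: 0.3333 < 0.4 < 0.6 < 0.6667 < 1.1667
Writing each back as its fraction gives the sorted order.
Final answer: 1/3, 2/5, 3/5, 2/3, 7/6


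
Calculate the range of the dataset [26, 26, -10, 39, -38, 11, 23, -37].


Maximum value: 39
Minimum value: -38
Range = 39 - (-38) = 77
Final answer: 77


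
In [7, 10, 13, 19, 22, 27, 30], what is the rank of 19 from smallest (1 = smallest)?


Sort ascending: [7, 10, 13, 19, 22, 27, 30]
Find 19 in the sorted list.
19 is at position 4 (1-indexed).
Final answer: 4


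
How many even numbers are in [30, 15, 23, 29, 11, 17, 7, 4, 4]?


Check each element:
  30 is even
  15 is odd
  23 is odd
  29 is odd
  11 is odd
  17 is odd
  7 is odd
  4 is even
  4 is even
Evens: [30, 4, 4]
Count of evens = 3
Final answer: 3


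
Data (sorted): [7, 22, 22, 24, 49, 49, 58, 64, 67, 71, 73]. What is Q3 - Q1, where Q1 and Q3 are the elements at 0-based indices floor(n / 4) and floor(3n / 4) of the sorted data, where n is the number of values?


The data has n = 11 elements.
Q1 index = floor(11 / 4) = floor(2.75) = 2; Q3 index = floor(3 * 11 / 4) = floor(8.25) = 8
Q1 = element at index 2 = 22
Q3 = element at index 8 = 67
IQR = 67 - 22 = 45
Final answer: 45


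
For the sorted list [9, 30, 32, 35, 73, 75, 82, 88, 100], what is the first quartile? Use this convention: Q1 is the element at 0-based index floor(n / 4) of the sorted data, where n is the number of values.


The list has n = 9 elements.
Q1 index = floor(9 / 4) = floor(2.25) = 2
Counting from index 0 in the sorted data, the element at index 2 is 32.
Final answer: 32


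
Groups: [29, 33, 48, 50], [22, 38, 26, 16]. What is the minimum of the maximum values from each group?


Find max of each group:
  Group 1: [29, 33, 48, 50] -> max = 50
  Group 2: [22, 38, 26, 16] -> max = 38
Maxes: [50, 38]
Minimum of maxes = 38
Final answer: 38


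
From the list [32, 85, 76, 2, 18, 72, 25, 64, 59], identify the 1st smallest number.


Sort ascending: [2, 18, 25, 32, 59, 64, 72, 76, 85]
The 1st element (1-indexed) is at index 0.
Value = 2
Final answer: 2


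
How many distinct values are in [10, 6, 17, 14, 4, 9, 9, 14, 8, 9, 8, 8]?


List all unique values:
Distinct values: [4, 6, 8, 9, 10, 14, 17]
Count = 7
Final answer: 7


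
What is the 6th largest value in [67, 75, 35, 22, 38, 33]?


Sort descending: [75, 67, 38, 35, 33, 22]
The 6th element (1-indexed) is at index 5.
Value = 22
Final answer: 22


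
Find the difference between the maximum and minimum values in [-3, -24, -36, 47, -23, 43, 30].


Maximum value: 47
Minimum value: -36
Range = 47 - (-36) = 83
Final answer: 83


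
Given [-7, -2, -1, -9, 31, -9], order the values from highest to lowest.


Original list: [-7, -2, -1, -9, 31, -9]
Repeatedly take the largest remaining element:
  Remaining [-7, -2, -1, -9, 31, -9] -> largest is 31
  Remaining [-7, -2, -1, -9, -9] -> largest is -1
  Remaining [-7, -2, -9, -9] -> largest is -2
  Remaining [-7, -9, -9] -> largest is -7
  Remaining [-9, -9] -> largest is -9
  Remaining [-9] -> largest is -9
Collecting the picks in order gives the descending list.
Final answer: [31, -1, -2, -7, -9, -9]


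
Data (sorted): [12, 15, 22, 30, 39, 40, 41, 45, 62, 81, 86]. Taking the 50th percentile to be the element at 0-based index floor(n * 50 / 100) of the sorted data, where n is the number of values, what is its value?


The dataset has n = 11 elements.
Index = floor(11 * 50 / 100) = floor(550 / 100) = floor(5.5) = 5
Counting from index 0 in the sorted data, the element at index 5 is 40.
Final answer: 40


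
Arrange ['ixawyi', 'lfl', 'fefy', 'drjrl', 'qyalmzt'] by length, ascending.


Compute lengths:
  'ixawyi' has length 6
  'lfl' has length 3
  'fefy' has length 4
  'drjrl' has length 5
  'qyalmzt' has length 7
Lengths in increasing order: 3 < 4 < 5 < 6 < 7
Listing the words in that order gives the answer.
Final answer: ['lfl', 'fefy', 'drjrl', 'ixawyi', 'qyalmzt']


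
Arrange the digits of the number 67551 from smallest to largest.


The number 67551 has digits: 6, 7, 5, 5, 1
Sorted: 1, 5, 5, 6, 7
Joining the sorted digits gives the result.
Final answer: 15567


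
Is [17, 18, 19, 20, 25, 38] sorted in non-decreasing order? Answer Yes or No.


Check consecutive pairs:
  17 <= 18? True
  18 <= 19? True
  19 <= 20? True
  20 <= 25? True
  25 <= 38? True
Every consecutive pair is in order, so the list is non-decreasing.
Final answer: Yes


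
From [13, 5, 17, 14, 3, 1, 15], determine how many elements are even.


Check each element:
  13 is odd
  5 is odd
  17 is odd
  14 is even
  3 is odd
  1 is odd
  15 is odd
Evens: [14]
Count of evens = 1
Final answer: 1


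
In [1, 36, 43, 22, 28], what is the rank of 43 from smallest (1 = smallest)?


Sort ascending: [1, 22, 28, 36, 43]
Find 43 in the sorted list.
43 is at position 5 (1-indexed).
Final answer: 5


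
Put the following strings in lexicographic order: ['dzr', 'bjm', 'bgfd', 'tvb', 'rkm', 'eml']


Compare strings character by character (the first differing letter decides):
  'bgfd' < 'bjm' since 'g' < 'j' at position 2
  'bjm' < 'dzr' since 'b' < 'd' at position 1
  'dzr' < 'eml' since 'd' < 'e' at position 1
  'eml' < 'rkm' since 'e' < 'r' at position 1
  'rkm' < 'tvb' since 'r' < 't' at position 1
Chaining these comparisons gives the alphabetical order.
Final answer: ['bgfd', 'bjm', 'dzr', 'eml', 'rkm', 'tvb']


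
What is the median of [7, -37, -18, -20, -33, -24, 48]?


First, sort the list: [-37, -33, -24, -20, -18, 7, 48]
The list has 7 elements (odd count).
The middle index is 3 (0-based), and the element there is -20.
Final answer: -20


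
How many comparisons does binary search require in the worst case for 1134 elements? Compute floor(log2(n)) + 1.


Binary search halves the search space each step.
Maximum comparisons = floor(log2(1134)) + 1
log2(1134) = 10.1472
floor(log2(1134)) = 10, so 10 + 1 = 11
Final answer: 11


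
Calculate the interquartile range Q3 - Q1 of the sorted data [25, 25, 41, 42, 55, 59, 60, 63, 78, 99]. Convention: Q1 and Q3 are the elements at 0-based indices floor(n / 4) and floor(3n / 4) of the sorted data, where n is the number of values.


The data has n = 10 elements.
Q1 index = floor(10 / 4) = floor(2.5) = 2; Q3 index = floor(3 * 10 / 4) = floor(7.5) = 7
Q1 = element at index 2 = 41
Q3 = element at index 7 = 63
IQR = 63 - 41 = 22
Final answer: 22


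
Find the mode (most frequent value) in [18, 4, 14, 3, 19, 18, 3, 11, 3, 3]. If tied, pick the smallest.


Count the frequency of each value:
  3 appears 4 time(s)
  4 appears 1 time(s)
  11 appears 1 time(s)
  14 appears 1 time(s)
  18 appears 2 time(s)
  19 appears 1 time(s)
Maximum frequency is 4.
Only 3 reaches that frequency, so it is the mode.
Final answer: 3


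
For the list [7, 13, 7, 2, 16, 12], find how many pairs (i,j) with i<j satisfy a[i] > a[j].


For each element, count the later elements that are smaller than it:
  7 (index 0): smaller elements after it = [2] -> 1
  13 (index 1): smaller elements after it = [7, 2, 12] -> 3
  7 (index 2): smaller elements after it = [2] -> 1
  2 (index 3): smaller elements after it = [] -> 0
  16 (index 4): smaller elements after it = [12] -> 1
Total inversions = 1 + 3 + 1 + 0 + 1 = 6
Final answer: 6


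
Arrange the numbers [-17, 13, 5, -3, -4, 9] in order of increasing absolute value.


Compute absolute values:
  |-17| = 17
  |13| = 13
  |5| = 5
  |-3| = 3
  |-4| = 4
  |9| = 9
Absolute values in increasing order: 3 < 4 < 5 < 9 < 13 < 17
Listing the original numbers in that order gives the answer.
Final answer: [-3, -4, 5, 9, 13, -17]


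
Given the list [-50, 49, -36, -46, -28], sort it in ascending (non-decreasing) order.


Original list: [-50, 49, -36, -46, -28]
Repeatedly take the smallest remaining element:
  Remaining [-50, 49, -36, -46, -28] -> smallest is -50
  Remaining [49, -36, -46, -28] -> smallest is -46
  Remaining [49, -36, -28] -> smallest is -36
  Remaining [49, -28] -> smallest is -28
  Remaining [49] -> smallest is 49
Collecting the picks in order gives the sorted list.
Final answer: [-50, -46, -36, -28, 49]


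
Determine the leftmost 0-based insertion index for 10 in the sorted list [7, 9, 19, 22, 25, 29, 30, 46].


List is sorted: [7, 9, 19, 22, 25, 29, 30, 46]
We need the leftmost position where 10 can be inserted, i.e. the first index whose element is >= 10 (or the end of the list if none is).
Binary search with low=0, high=8 (0-based indices):
  low=0, high=8, mid=4: a[4]=25 >= 10, so high = 4
  low=0, high=4, mid=2: a[2]=19 >= 10, so high = 2
  low=0, high=2, mid=1: a[1]=9 < 10, so low = 2
Now low = high = 2, so the insertion index is 2.
Final answer: 2


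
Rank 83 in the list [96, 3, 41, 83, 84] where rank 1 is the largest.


Sort descending: [96, 84, 83, 41, 3]
Find 83 in the sorted list.
83 is at position 3.
Final answer: 3


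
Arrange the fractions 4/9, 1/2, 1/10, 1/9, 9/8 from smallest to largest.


Convert to decimal for comparison:
  4/9 = 0.4444
  1/2 = 0.5
  1/10 = 0.1
  1/9 = 0.1111
  9/8 = 1.125
Decimals in increasing order: 0.1 < 0.1111 < 0.4444 < 0.5 < 1.125
Writing each back as its fraction gives the sorted order.
Final answer: 1/10, 1/9, 4/9, 1/2, 9/8


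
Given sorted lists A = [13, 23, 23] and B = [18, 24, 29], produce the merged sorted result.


List A: [13, 23, 23]
List B: [18, 24, 29]
Repeatedly compare the front elements and take the smaller:
  13 vs 18 -> take 13
  23 vs 18 -> take 18
  23 vs 24 -> take 23
  23 vs 24 -> take 23
  A is exhausted; append the rest of B: [24, 29]
Final answer: [13, 18, 23, 23, 24, 29]


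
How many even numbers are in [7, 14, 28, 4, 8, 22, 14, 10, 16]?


Check each element:
  7 is odd
  14 is even
  28 is even
  4 is even
  8 is even
  22 is even
  14 is even
  10 is even
  16 is even
Evens: [14, 28, 4, 8, 22, 14, 10, 16]
Count of evens = 8
Final answer: 8


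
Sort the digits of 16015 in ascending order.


The number 16015 has digits: 1, 6, 0, 1, 5
Sorted: 0, 1, 1, 5, 6
Joining the sorted digits gives the result.
Final answer: 01156


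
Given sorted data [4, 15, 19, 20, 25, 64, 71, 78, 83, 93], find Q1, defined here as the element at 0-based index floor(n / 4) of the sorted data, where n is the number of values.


The list has n = 10 elements.
Q1 index = floor(10 / 4) = floor(2.5) = 2
Counting from index 0 in the sorted data, the element at index 2 is 19.
Final answer: 19


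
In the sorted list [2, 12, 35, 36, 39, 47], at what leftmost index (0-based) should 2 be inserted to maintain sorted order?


List is sorted: [2, 12, 35, 36, 39, 47]
We need the leftmost position where 2 can be inserted, i.e. the first index whose element is >= 2 (or the end of the list if none is).
Binary search with low=0, high=6 (0-based indices):
  low=0, high=6, mid=3: a[3]=36 >= 2, so high = 3
  low=0, high=3, mid=1: a[1]=12 >= 2, so high = 1
  low=0, high=1, mid=0: a[0]=2 >= 2, so high = 0
Now low = high = 0, so the insertion index is 0.
Final answer: 0


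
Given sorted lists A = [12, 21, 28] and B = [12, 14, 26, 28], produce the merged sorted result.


List A: [12, 21, 28]
List B: [12, 14, 26, 28]
Repeatedly compare the front elements and take the smaller:
  12 vs 12 -> take 12
  21 vs 12 -> take 12
  21 vs 14 -> take 14
  21 vs 26 -> take 21
  28 vs 26 -> take 26
  28 vs 28 -> take 28
  A is exhausted; append the rest of B: [28]
Final answer: [12, 12, 14, 21, 26, 28, 28]


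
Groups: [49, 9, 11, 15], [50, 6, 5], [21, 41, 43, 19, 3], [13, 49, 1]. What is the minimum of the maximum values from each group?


Find max of each group:
  Group 1: [49, 9, 11, 15] -> max = 49
  Group 2: [50, 6, 5] -> max = 50
  Group 3: [21, 41, 43, 19, 3] -> max = 43
  Group 4: [13, 49, 1] -> max = 49
Maxes: [49, 50, 43, 49]
Minimum of maxes = 43
Final answer: 43


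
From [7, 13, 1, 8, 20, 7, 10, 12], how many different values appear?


List all unique values:
Distinct values: [1, 7, 8, 10, 12, 13, 20]
Count = 7
Final answer: 7


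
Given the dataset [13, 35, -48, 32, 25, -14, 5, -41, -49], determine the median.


First, sort the list: [-49, -48, -41, -14, 5, 13, 25, 32, 35]
The list has 9 elements (odd count).
The middle index is 4 (0-based), and the element there is 5.
Final answer: 5


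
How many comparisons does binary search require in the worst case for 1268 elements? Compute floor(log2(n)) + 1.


Binary search halves the search space each step.
Maximum comparisons = floor(log2(1268)) + 1
log2(1268) = 10.3083
floor(log2(1268)) = 10, so 10 + 1 = 11
Final answer: 11


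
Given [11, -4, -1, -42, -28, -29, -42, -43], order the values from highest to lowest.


Original list: [11, -4, -1, -42, -28, -29, -42, -43]
Repeatedly take the largest remaining element:
  Remaining [11, -4, -1, -42, -28, -29, -42, -43] -> largest is 11
  Remaining [-4, -1, -42, -28, -29, -42, -43] -> largest is -1
  Remaining [-4, -42, -28, -29, -42, -43] -> largest is -4
  Remaining [-42, -28, -29, -42, -43] -> largest is -28
  Remaining [-42, -29, -42, -43] -> largest is -29
  Remaining [-42, -42, -43] -> largest is -42
  Remaining [-42, -43] -> largest is -42
  Remaining [-43] -> largest is -43
Collecting the picks in order gives the descending list.
Final answer: [11, -1, -4, -28, -29, -42, -42, -43]


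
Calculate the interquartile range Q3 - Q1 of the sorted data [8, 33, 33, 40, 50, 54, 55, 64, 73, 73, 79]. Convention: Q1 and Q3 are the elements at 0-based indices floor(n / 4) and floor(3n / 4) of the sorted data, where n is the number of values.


The data has n = 11 elements.
Q1 index = floor(11 / 4) = floor(2.75) = 2; Q3 index = floor(3 * 11 / 4) = floor(8.25) = 8
Q1 = element at index 2 = 33
Q3 = element at index 8 = 73
IQR = 73 - 33 = 40
Final answer: 40


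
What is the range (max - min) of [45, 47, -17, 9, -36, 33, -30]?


Maximum value: 47
Minimum value: -36
Range = 47 - (-36) = 83
Final answer: 83


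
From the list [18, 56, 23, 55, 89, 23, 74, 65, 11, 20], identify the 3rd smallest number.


Sort ascending: [11, 18, 20, 23, 23, 55, 56, 65, 74, 89]
The 3rd element (1-indexed) is at index 2.
Value = 20
Final answer: 20


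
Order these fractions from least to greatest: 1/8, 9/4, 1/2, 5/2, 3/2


Convert to decimal for comparison:
  1/8 = 0.125
  9/4 = 2.25
  1/2 = 0.5
  5/2 = 2.5
  3/2 = 1.5
Decimals in increasing order: 0.125 < 0.5 < 1.5 < 2.25 < 2.5
Writing each back as its fraction gives the sorted order.
Final answer: 1/8, 1/2, 3/2, 9/4, 5/2


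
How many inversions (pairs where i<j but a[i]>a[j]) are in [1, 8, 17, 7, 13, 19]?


For each element, count the later elements that are smaller than it:
  1 (index 0): smaller elements after it = [] -> 0
  8 (index 1): smaller elements after it = [7] -> 1
  17 (index 2): smaller elements after it = [7, 13] -> 2
  7 (index 3): smaller elements after it = [] -> 0
  13 (index 4): smaller elements after it = [] -> 0
Total inversions = 0 + 1 + 2 + 0 + 0 = 3
Final answer: 3


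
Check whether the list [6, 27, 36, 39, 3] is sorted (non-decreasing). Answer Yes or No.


Check consecutive pairs:
  6 <= 27? True
  27 <= 36? True
  36 <= 39? True
  39 <= 3? False
1 consecutive pair(s) are out of order, so the list is not sorted.
Final answer: No


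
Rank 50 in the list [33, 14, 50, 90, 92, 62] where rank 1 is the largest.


Sort descending: [92, 90, 62, 50, 33, 14]
Find 50 in the sorted list.
50 is at position 4.
Final answer: 4


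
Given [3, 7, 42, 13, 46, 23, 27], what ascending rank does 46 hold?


Sort ascending: [3, 7, 13, 23, 27, 42, 46]
Find 46 in the sorted list.
46 is at position 7 (1-indexed).
Final answer: 7


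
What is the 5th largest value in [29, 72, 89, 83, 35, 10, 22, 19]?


Sort descending: [89, 83, 72, 35, 29, 22, 19, 10]
The 5th element (1-indexed) is at index 4.
Value = 29
Final answer: 29


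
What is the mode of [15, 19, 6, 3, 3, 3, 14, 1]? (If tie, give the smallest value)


Count the frequency of each value:
  1 appears 1 time(s)
  3 appears 3 time(s)
  6 appears 1 time(s)
  14 appears 1 time(s)
  15 appears 1 time(s)
  19 appears 1 time(s)
Maximum frequency is 3.
Only 3 reaches that frequency, so it is the mode.
Final answer: 3


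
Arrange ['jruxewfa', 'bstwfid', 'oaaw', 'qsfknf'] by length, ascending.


Compute lengths:
  'jruxewfa' has length 8
  'bstwfid' has length 7
  'oaaw' has length 4
  'qsfknf' has length 6
Lengths in increasing order: 4 < 6 < 7 < 8
Listing the words in that order gives the answer.
Final answer: ['oaaw', 'qsfknf', 'bstwfid', 'jruxewfa']


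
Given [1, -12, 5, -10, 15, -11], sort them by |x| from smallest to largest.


Compute absolute values:
  |1| = 1
  |-12| = 12
  |5| = 5
  |-10| = 10
  |15| = 15
  |-11| = 11
Absolute values in increasing order: 1 < 5 < 10 < 11 < 12 < 15
Listing the original numbers in that order gives the answer.
Final answer: [1, 5, -10, -11, -12, 15]


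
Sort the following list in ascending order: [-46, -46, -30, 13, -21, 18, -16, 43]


Original list: [-46, -46, -30, 13, -21, 18, -16, 43]
Repeatedly take the smallest remaining element:
  Remaining [-46, -46, -30, 13, -21, 18, -16, 43] -> smallest is -46
  Remaining [-46, -30, 13, -21, 18, -16, 43] -> smallest is -46
  Remaining [-30, 13, -21, 18, -16, 43] -> smallest is -30
  Remaining [13, -21, 18, -16, 43] -> smallest is -21
  Remaining [13, 18, -16, 43] -> smallest is -16
  Remaining [13, 18, 43] -> smallest is 13
  Remaining [18, 43] -> smallest is 18
  Remaining [43] -> smallest is 43
Collecting the picks in order gives the sorted list.
Final answer: [-46, -46, -30, -21, -16, 13, 18, 43]


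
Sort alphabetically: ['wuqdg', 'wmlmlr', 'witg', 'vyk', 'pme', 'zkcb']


Compare strings character by character (the first differing letter decides):
  'pme' < 'vyk' since 'p' < 'v' at position 1
  'vyk' < 'witg' since 'v' < 'w' at position 1
  'witg' < 'wmlmlr' since 'i' < 'm' at position 2
  'wmlmlr' < 'wuqdg' since 'm' < 'u' at position 2
  'wuqdg' < 'zkcb' since 'w' < 'z' at position 1
Chaining these comparisons gives the alphabetical order.
Final answer: ['pme', 'vyk', 'witg', 'wmlmlr', 'wuqdg', 'zkcb']


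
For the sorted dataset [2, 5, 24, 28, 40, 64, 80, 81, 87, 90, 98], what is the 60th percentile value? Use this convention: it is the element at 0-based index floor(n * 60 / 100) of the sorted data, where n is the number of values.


The dataset has n = 11 elements.
Index = floor(11 * 60 / 100) = floor(660 / 100) = floor(6.6) = 6
Counting from index 0 in the sorted data, the element at index 6 is 80.
Final answer: 80


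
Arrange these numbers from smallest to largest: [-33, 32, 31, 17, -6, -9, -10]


Original list: [-33, 32, 31, 17, -6, -9, -10]
Repeatedly take the smallest remaining element:
  Remaining [-33, 32, 31, 17, -6, -9, -10] -> smallest is -33
  Remaining [32, 31, 17, -6, -9, -10] -> smallest is -10
  Remaining [32, 31, 17, -6, -9] -> smallest is -9
  Remaining [32, 31, 17, -6] -> smallest is -6
  Remaining [32, 31, 17] -> smallest is 17
  Remaining [32, 31] -> smallest is 31
  Remaining [32] -> smallest is 32
Collecting the picks in order gives the sorted list.
Final answer: [-33, -10, -9, -6, 17, 31, 32]


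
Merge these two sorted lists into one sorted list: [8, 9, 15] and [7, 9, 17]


List A: [8, 9, 15]
List B: [7, 9, 17]
Repeatedly compare the front elements and take the smaller:
  8 vs 7 -> take 7
  8 vs 9 -> take 8
  9 vs 9 -> take 9
  15 vs 9 -> take 9
  15 vs 17 -> take 15
  A is exhausted; append the rest of B: [17]
Final answer: [7, 8, 9, 9, 15, 17]


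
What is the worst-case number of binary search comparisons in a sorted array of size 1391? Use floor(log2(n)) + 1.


Binary search halves the search space each step.
Maximum comparisons = floor(log2(1391)) + 1
log2(1391) = 10.4419
floor(log2(1391)) = 10, so 10 + 1 = 11
Final answer: 11


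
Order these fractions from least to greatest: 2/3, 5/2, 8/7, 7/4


Convert to decimal for comparison:
  2/3 = 0.6667
  5/2 = 2.5
  8/7 = 1.1429
  7/4 = 1.75
Decimals in increasing order: 0.6667 < 1.1429 < 1.75 < 2.5
Writing each back as its fraction gives the sorted order.
Final answer: 2/3, 8/7, 7/4, 5/2


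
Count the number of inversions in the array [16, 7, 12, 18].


For each element, count the later elements that are smaller than it:
  16 (index 0): smaller elements after it = [7, 12] -> 2
  7 (index 1): smaller elements after it = [] -> 0
  12 (index 2): smaller elements after it = [] -> 0
Total inversions = 2 + 0 + 0 = 2
Final answer: 2


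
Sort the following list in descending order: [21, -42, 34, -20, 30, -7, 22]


Original list: [21, -42, 34, -20, 30, -7, 22]
Repeatedly take the largest remaining element:
  Remaining [21, -42, 34, -20, 30, -7, 22] -> largest is 34
  Remaining [21, -42, -20, 30, -7, 22] -> largest is 30
  Remaining [21, -42, -20, -7, 22] -> largest is 22
  Remaining [21, -42, -20, -7] -> largest is 21
  Remaining [-42, -20, -7] -> largest is -7
  Remaining [-42, -20] -> largest is -20
  Remaining [-42] -> largest is -42
Collecting the picks in order gives the descending list.
Final answer: [34, 30, 22, 21, -7, -20, -42]


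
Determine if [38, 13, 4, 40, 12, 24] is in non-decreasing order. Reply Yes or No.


Check consecutive pairs:
  38 <= 13? False
  13 <= 4? False
  4 <= 40? True
  40 <= 12? False
  12 <= 24? True
3 consecutive pair(s) are out of order, so the list is not sorted.
Final answer: No


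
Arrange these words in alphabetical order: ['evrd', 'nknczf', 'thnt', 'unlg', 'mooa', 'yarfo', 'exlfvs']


Compare strings character by character (the first differing letter decides):
  'evrd' < 'exlfvs' since 'v' < 'x' at position 2
  'exlfvs' < 'mooa' since 'e' < 'm' at position 1
  'mooa' < 'nknczf' since 'm' < 'n' at position 1
  'nknczf' < 'thnt' since 'n' < 't' at position 1
  'thnt' < 'unlg' since 't' < 'u' at position 1
  'unlg' < 'yarfo' since 'u' < 'y' at position 1
Chaining these comparisons gives the alphabetical order.
Final answer: ['evrd', 'exlfvs', 'mooa', 'nknczf', 'thnt', 'unlg', 'yarfo']
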